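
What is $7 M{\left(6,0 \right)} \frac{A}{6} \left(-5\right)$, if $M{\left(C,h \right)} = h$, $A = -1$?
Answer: $0$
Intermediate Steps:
$7 M{\left(6,0 \right)} \frac{A}{6} \left(-5\right) = 7 \cdot 0 - \frac{1}{6} \left(-5\right) = 0 \left(-1\right) \frac{1}{6} \left(-5\right) = 0 \left(\left(- \frac{1}{6}\right) \left(-5\right)\right) = 0 \cdot \frac{5}{6} = 0$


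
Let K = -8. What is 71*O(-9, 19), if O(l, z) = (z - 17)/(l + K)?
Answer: -142/17 ≈ -8.3529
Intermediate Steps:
O(l, z) = (-17 + z)/(-8 + l) (O(l, z) = (z - 17)/(l - 8) = (-17 + z)/(-8 + l))
71*O(-9, 19) = 71*((-17 + 19)/(-8 - 9)) = 71*(2/(-17)) = 71*(-1/17*2) = 71*(-2/17) = -142/17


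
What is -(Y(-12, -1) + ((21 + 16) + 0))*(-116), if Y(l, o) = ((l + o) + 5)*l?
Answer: 15428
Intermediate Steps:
Y(l, o) = l*(5 + l + o) (Y(l, o) = (5 + l + o)*l = l*(5 + l + o))
-(Y(-12, -1) + ((21 + 16) + 0))*(-116) = -(-12*(5 - 12 - 1) + ((21 + 16) + 0))*(-116) = -(-12*(-8) + (37 + 0))*(-116) = -(96 + 37)*(-116) = -133*(-116) = -1*(-15428) = 15428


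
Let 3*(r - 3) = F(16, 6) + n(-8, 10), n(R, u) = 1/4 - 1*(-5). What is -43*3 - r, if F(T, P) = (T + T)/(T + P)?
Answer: -17719/132 ≈ -134.23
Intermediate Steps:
F(T, P) = 2*T/(P + T) (F(T, P) = (2*T)/(P + T) = 2*T/(P + T))
n(R, u) = 21/4 (n(R, u) = 1*(1/4) + 5 = 1/4 + 5 = 21/4)
r = 691/132 (r = 3 + (2*16/(6 + 16) + 21/4)/3 = 3 + (2*16/22 + 21/4)/3 = 3 + (2*16*(1/22) + 21/4)/3 = 3 + (16/11 + 21/4)/3 = 3 + (1/3)*(295/44) = 3 + 295/132 = 691/132 ≈ 5.2348)
-43*3 - r = -43*3 - 1*691/132 = -129 - 691/132 = -17719/132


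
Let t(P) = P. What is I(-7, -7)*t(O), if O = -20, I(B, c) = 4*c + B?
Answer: 700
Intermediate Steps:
I(B, c) = B + 4*c
I(-7, -7)*t(O) = (-7 + 4*(-7))*(-20) = (-7 - 28)*(-20) = -35*(-20) = 700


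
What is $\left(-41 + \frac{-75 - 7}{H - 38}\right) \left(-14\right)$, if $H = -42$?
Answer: $\frac{11193}{20} \approx 559.65$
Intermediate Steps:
$\left(-41 + \frac{-75 - 7}{H - 38}\right) \left(-14\right) = \left(-41 + \frac{-75 - 7}{-42 - 38}\right) \left(-14\right) = \left(-41 - \frac{82}{-80}\right) \left(-14\right) = \left(-41 - - \frac{41}{40}\right) \left(-14\right) = \left(-41 + \frac{41}{40}\right) \left(-14\right) = \left(- \frac{1599}{40}\right) \left(-14\right) = \frac{11193}{20}$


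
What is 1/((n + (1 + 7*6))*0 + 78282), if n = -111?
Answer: 1/78282 ≈ 1.2774e-5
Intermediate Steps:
1/((n + (1 + 7*6))*0 + 78282) = 1/((-111 + (1 + 7*6))*0 + 78282) = 1/((-111 + (1 + 42))*0 + 78282) = 1/((-111 + 43)*0 + 78282) = 1/(-68*0 + 78282) = 1/(0 + 78282) = 1/78282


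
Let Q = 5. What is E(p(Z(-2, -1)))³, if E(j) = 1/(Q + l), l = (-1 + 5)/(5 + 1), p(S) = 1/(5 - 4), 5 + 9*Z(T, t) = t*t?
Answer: 27/4913 ≈ 0.0054956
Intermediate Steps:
Z(T, t) = -5/9 + t²/9 (Z(T, t) = -5/9 + (t*t)/9 = -5/9 + t²/9)
p(S) = 1 (p(S) = 1/1 = 1)
l = ⅔ (l = 4/6 = 4*(⅙) = ⅔ ≈ 0.66667)
E(j) = 3/17 (E(j) = 1/(5 + ⅔) = 1/(17/3) = 3/17)
E(p(Z(-2, -1)))³ = (3/17)³ = 27/4913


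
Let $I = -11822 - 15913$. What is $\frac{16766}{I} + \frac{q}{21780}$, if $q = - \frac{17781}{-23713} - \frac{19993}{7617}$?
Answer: $- \frac{219886406214887}{363693255870681} \approx -0.60459$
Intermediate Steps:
$I = -27735$
$q = - \frac{338656132}{180621921}$ ($q = \left(-17781\right) \left(- \frac{1}{23713}\right) - \frac{19993}{7617} = \frac{17781}{23713} - \frac{19993}{7617} = - \frac{338656132}{180621921} \approx -1.8749$)
$\frac{16766}{I} + \frac{q}{21780} = \frac{16766}{-27735} - \frac{338656132}{180621921 \cdot 21780} = 16766 \left(- \frac{1}{27735}\right) - \frac{84664033}{983486359845} = - \frac{16766}{27735} - \frac{84664033}{983486359845} = - \frac{219886406214887}{363693255870681}$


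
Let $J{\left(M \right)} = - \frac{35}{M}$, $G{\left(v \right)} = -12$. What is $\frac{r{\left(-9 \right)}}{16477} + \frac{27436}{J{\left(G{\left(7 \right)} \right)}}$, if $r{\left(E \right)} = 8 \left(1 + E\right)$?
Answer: $\frac{5424753424}{576695} \approx 9406.6$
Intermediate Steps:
$r{\left(E \right)} = 8 + 8 E$
$\frac{r{\left(-9 \right)}}{16477} + \frac{27436}{J{\left(G{\left(7 \right)} \right)}} = \frac{8 + 8 \left(-9\right)}{16477} + \frac{27436}{\left(-35\right) \frac{1}{-12}} = \left(8 - 72\right) \frac{1}{16477} + \frac{27436}{\left(-35\right) \left(- \frac{1}{12}\right)} = \left(-64\right) \frac{1}{16477} + \frac{27436}{\frac{35}{12}} = - \frac{64}{16477} + 27436 \cdot \frac{12}{35} = - \frac{64}{16477} + \frac{329232}{35} = \frac{5424753424}{576695}$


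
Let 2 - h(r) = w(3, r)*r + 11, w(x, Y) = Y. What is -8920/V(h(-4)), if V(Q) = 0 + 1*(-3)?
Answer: 8920/3 ≈ 2973.3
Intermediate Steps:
h(r) = -9 - r² (h(r) = 2 - (r*r + 11) = 2 - (r² + 11) = 2 - (11 + r²) = 2 + (-11 - r²) = -9 - r²)
V(Q) = -3 (V(Q) = 0 - 3 = -3)
-8920/V(h(-4)) = -8920/(-3) = -8920*(-⅓) = 8920/3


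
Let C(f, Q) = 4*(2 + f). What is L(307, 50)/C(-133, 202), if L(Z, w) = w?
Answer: -25/262 ≈ -0.095420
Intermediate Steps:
C(f, Q) = 8 + 4*f
L(307, 50)/C(-133, 202) = 50/(8 + 4*(-133)) = 50/(8 - 532) = 50/(-524) = 50*(-1/524) = -25/262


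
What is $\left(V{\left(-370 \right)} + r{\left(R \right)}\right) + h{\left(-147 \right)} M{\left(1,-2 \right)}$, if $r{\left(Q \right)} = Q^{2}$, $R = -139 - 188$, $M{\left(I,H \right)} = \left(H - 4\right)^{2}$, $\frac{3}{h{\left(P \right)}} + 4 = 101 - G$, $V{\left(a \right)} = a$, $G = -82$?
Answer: $\frac{19074169}{179} \approx 1.0656 \cdot 10^{5}$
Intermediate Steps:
$h{\left(P \right)} = \frac{3}{179}$ ($h{\left(P \right)} = \frac{3}{-4 + \left(101 - -82\right)} = \frac{3}{-4 + \left(101 + 82\right)} = \frac{3}{-4 + 183} = \frac{3}{179}$)
$M{\left(I,H \right)} = \left(-4 + H\right)^{2}$
$R = -327$
$\left(V{\left(-370 \right)} + r{\left(R \right)}\right) + h{\left(-147 \right)} M{\left(1,-2 \right)} = \left(-370 + \left(-327\right)^{2}\right) + \frac{3 \left(-4 - 2\right)^{2}}{179} = \left(-370 + 106929\right) + \frac{3 \left(-6\right)^{2}}{179} = 106559 + \frac{3}{179} \cdot 36 = 106559 + \frac{108}{179} = \frac{19074169}{179}$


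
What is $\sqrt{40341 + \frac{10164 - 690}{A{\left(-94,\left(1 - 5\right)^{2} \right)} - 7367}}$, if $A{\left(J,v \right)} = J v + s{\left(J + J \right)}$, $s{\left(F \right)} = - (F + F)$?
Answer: $\frac{3 \sqrt{323458754655}}{8495} \approx 200.85$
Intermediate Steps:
$s{\left(F \right)} = - 2 F$
$A{\left(J,v \right)} = - 4 J + J v$ ($A{\left(J,v \right)} = J v - 2 \left(J + J\right) = J v - 2 \cdot 2 J = J v - 4 J = - 4 J + J v$)
$\sqrt{40341 + \frac{10164 - 690}{A{\left(-94,\left(1 - 5\right)^{2} \right)} - 7367}} = \sqrt{40341 + \frac{10164 - 690}{- 94 \left(-4 + \left(1 - 5\right)^{2}\right) - 7367}} = \sqrt{40341 + \frac{9474}{- 94 \left(-4 + \left(-4\right)^{2}\right) - 7367}} = \sqrt{40341 + \frac{9474}{- 94 \left(-4 + 16\right) - 7367}} = \sqrt{40341 + \frac{9474}{\left(-94\right) 12 - 7367}} = \sqrt{40341 + \frac{9474}{-1128 - 7367}} = \sqrt{40341 + \frac{9474}{-8495}} = \sqrt{40341 + 9474 \left(- \frac{1}{8495}\right)} = \sqrt{40341 - \frac{9474}{8495}} = \sqrt{\frac{342687321}{8495}} = \frac{3 \sqrt{323458754655}}{8495}$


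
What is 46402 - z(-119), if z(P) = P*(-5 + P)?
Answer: 31646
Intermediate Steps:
46402 - z(-119) = 46402 - (-119)*(-5 - 119) = 46402 - (-119)*(-124) = 46402 - 1*14756 = 46402 - 14756 = 31646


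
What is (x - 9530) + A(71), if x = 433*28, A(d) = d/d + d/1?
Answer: 2666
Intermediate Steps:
A(d) = 1 + d (A(d) = 1 + d*1 = 1 + d)
x = 12124
(x - 9530) + A(71) = (12124 - 9530) + (1 + 71) = 2594 + 72 = 2666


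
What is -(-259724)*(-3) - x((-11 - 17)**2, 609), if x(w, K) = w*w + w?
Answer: -1394612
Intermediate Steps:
x(w, K) = w + w**2 (x(w, K) = w**2 + w = w + w**2)
-(-259724)*(-3) - x((-11 - 17)**2, 609) = -(-259724)*(-3) - (-11 - 17)**2*(1 + (-11 - 17)**2) = -8956*87 - (-28)**2*(1 + (-28)**2) = -779172 - 784*(1 + 784) = -779172 - 784*785 = -779172 - 1*615440 = -779172 - 615440 = -1394612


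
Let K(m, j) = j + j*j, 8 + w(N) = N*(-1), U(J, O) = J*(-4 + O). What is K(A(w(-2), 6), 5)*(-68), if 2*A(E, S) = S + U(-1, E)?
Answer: -2040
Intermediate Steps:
w(N) = -8 - N (w(N) = -8 + N*(-1) = -8 - N)
A(E, S) = 2 + S/2 - E/2 (A(E, S) = (S - (-4 + E))/2 = (S + (4 - E))/2 = (4 + S - E)/2 = 2 + S/2 - E/2)
K(m, j) = j + j²
K(A(w(-2), 6), 5)*(-68) = (5*(1 + 5))*(-68) = (5*6)*(-68) = 30*(-68) = -2040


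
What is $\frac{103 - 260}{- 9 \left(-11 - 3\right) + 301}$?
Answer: $- \frac{157}{427} \approx -0.36768$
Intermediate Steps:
$\frac{103 - 260}{- 9 \left(-11 - 3\right) + 301} = \frac{103 - 260}{\left(-9\right) \left(-14\right) + 301} = - \frac{157}{126 + 301} = - \frac{157}{427}$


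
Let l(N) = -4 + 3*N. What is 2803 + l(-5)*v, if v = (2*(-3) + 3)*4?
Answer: 3031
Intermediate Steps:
v = -12 (v = (-6 + 3)*4 = -3*4 = -12)
2803 + l(-5)*v = 2803 + (-4 + 3*(-5))*(-12) = 2803 + (-4 - 15)*(-12) = 2803 - 19*(-12) = 2803 + 228 = 3031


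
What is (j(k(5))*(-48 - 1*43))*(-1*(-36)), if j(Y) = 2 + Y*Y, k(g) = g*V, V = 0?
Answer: -6552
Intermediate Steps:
k(g) = 0 (k(g) = g*0 = 0)
j(Y) = 2 + Y²
(j(k(5))*(-48 - 1*43))*(-1*(-36)) = ((2 + 0²)*(-48 - 1*43))*(-1*(-36)) = ((2 + 0)*(-48 - 43))*36 = (2*(-91))*36 = -182*36 = -6552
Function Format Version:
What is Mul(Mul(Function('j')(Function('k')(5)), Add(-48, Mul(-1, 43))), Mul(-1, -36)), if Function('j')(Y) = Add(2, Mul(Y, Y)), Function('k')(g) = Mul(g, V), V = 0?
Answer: -6552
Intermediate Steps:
Function('k')(g) = 0 (Function('k')(g) = Mul(g, 0) = 0)
Function('j')(Y) = Add(2, Pow(Y, 2))
Mul(Mul(Function('j')(Function('k')(5)), Add(-48, Mul(-1, 43))), Mul(-1, -36)) = Mul(Mul(Add(2, Pow(0, 2)), Add(-48, Mul(-1, 43))), Mul(-1, -36)) = Mul(Mul(Add(2, 0), Add(-48, -43)), 36) = Mul(Mul(2, -91), 36) = Mul(-182, 36) = -6552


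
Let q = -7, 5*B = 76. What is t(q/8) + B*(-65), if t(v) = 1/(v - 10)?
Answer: -85964/87 ≈ -988.09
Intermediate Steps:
B = 76/5 (B = (⅕)*76 = 76/5 ≈ 15.200)
t(v) = 1/(-10 + v)
t(q/8) + B*(-65) = 1/(-10 - 7/8) + (76/5)*(-65) = 1/(-10 - 7*⅛) - 988 = 1/(-10 - 7/8) - 988 = 1/(-87/8) - 988 = -8/87 - 988 = -85964/87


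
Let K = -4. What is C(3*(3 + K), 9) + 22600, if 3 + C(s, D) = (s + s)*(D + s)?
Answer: 22561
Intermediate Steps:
C(s, D) = -3 + 2*s*(D + s) (C(s, D) = -3 + (s + s)*(D + s) = -3 + (2*s)*(D + s) = -3 + 2*s*(D + s))
C(3*(3 + K), 9) + 22600 = (-3 + 2*(3*(3 - 4))**2 + 2*9*(3*(3 - 4))) + 22600 = (-3 + 2*(3*(-1))**2 + 2*9*(3*(-1))) + 22600 = (-3 + 2*(-3)**2 + 2*9*(-3)) + 22600 = (-3 + 2*9 - 54) + 22600 = (-3 + 18 - 54) + 22600 = -39 + 22600 = 22561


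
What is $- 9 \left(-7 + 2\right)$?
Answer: $45$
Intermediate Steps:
$- 9 \left(-7 + 2\right) = \left(-9\right) \left(-5\right) = 45$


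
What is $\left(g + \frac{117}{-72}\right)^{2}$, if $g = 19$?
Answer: $\frac{19321}{64} \approx 301.89$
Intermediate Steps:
$\left(g + \frac{117}{-72}\right)^{2} = \left(19 + \frac{117}{-72}\right)^{2} = \left(19 + 117 \left(- \frac{1}{72}\right)\right)^{2} = \left(19 - \frac{13}{8}\right)^{2} = \left(\frac{139}{8}\right)^{2} = \frac{19321}{64}$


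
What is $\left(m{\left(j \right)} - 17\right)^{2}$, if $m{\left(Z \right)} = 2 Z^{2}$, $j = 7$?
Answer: $6561$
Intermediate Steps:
$\left(m{\left(j \right)} - 17\right)^{2} = \left(2 \cdot 7^{2} - 17\right)^{2} = \left(2 \cdot 49 - 17\right)^{2} = \left(98 - 17\right)^{2} = 81^{2} = 6561$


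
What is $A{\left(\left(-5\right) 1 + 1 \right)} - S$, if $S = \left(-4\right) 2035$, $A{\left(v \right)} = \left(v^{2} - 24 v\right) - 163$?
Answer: $8089$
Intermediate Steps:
$A{\left(v \right)} = -163 + v^{2} - 24 v$
$S = -8140$
$A{\left(\left(-5\right) 1 + 1 \right)} - S = \left(-163 + \left(\left(-5\right) 1 + 1\right)^{2} - 24 \left(\left(-5\right) 1 + 1\right)\right) - -8140 = \left(-163 + \left(-5 + 1\right)^{2} - 24 \left(-5 + 1\right)\right) + 8140 = \left(-163 + \left(-4\right)^{2} - -96\right) + 8140 = \left(-163 + 16 + 96\right) + 8140 = -51 + 8140 = 8089$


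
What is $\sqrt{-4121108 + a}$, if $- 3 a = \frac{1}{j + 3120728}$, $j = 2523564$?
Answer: $\frac{i \sqrt{295403380394549404371}}{8466438} \approx 2030.1 i$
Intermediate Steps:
$a = - \frac{1}{16932876}$ ($a = - \frac{1}{3 \left(2523564 + 3120728\right)} = - \frac{1}{3 \cdot 5644292} = \left(- \frac{1}{3}\right) \frac{1}{5644292} = - \frac{1}{16932876} \approx -5.9057 \cdot 10^{-8}$)
$\sqrt{-4121108 + a} = \sqrt{-4121108 - \frac{1}{16932876}} = \sqrt{- \frac{69782210746609}{16932876}} = \frac{i \sqrt{295403380394549404371}}{8466438}$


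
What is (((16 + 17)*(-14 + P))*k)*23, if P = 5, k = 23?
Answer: -157113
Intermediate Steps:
(((16 + 17)*(-14 + P))*k)*23 = (((16 + 17)*(-14 + 5))*23)*23 = ((33*(-9))*23)*23 = -297*23*23 = -6831*23 = -157113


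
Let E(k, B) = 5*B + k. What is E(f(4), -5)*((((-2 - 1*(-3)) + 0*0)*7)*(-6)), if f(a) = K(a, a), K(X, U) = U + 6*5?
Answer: -378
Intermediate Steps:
K(X, U) = 30 + U (K(X, U) = U + 30 = 30 + U)
f(a) = 30 + a
E(k, B) = k + 5*B
E(f(4), -5)*((((-2 - 1*(-3)) + 0*0)*7)*(-6)) = ((30 + 4) + 5*(-5))*((((-2 - 1*(-3)) + 0*0)*7)*(-6)) = (34 - 25)*((((-2 + 3) + 0)*7)*(-6)) = 9*(((1 + 0)*7)*(-6)) = 9*((1*7)*(-6)) = 9*(7*(-6)) = 9*(-42) = -378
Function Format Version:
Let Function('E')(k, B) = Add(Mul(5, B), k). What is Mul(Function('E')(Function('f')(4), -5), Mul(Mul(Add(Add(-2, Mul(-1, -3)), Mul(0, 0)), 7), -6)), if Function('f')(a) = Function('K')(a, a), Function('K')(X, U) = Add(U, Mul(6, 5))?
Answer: -378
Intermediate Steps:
Function('K')(X, U) = Add(30, U) (Function('K')(X, U) = Add(U, 30) = Add(30, U))
Function('f')(a) = Add(30, a)
Function('E')(k, B) = Add(k, Mul(5, B))
Mul(Function('E')(Function('f')(4), -5), Mul(Mul(Add(Add(-2, Mul(-1, -3)), Mul(0, 0)), 7), -6)) = Mul(Add(Add(30, 4), Mul(5, -5)), Mul(Mul(Add(Add(-2, Mul(-1, -3)), Mul(0, 0)), 7), -6)) = Mul(Add(34, -25), Mul(Mul(Add(Add(-2, 3), 0), 7), -6)) = Mul(9, Mul(Mul(Add(1, 0), 7), -6)) = Mul(9, Mul(Mul(1, 7), -6)) = Mul(9, Mul(7, -6)) = Mul(9, -42) = -378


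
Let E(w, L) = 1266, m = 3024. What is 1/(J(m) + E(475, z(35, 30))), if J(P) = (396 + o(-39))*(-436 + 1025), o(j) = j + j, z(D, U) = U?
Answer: 1/188568 ≈ 5.3031e-6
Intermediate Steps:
o(j) = 2*j
J(P) = 187302 (J(P) = (396 + 2*(-39))*(-436 + 1025) = (396 - 78)*589 = 318*589 = 187302)
1/(J(m) + E(475, z(35, 30))) = 1/(187302 + 1266) = 1/188568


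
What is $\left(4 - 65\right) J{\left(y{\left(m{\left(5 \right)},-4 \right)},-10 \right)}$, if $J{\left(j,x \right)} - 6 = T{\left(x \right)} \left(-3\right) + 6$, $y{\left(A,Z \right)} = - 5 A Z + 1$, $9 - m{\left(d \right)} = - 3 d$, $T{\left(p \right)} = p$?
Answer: $-2562$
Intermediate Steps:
$m{\left(d \right)} = 9 + 3 d$ ($m{\left(d \right)} = 9 - - 3 d = 9 + 3 d$)
$y{\left(A,Z \right)} = 1 - 5 A Z$ ($y{\left(A,Z \right)} = - 5 A Z + 1 = 1 - 5 A Z$)
$J{\left(j,x \right)} = 12 - 3 x$ ($J{\left(j,x \right)} = 6 + \left(x \left(-3\right) + 6\right) = 6 - \left(-6 + 3 x\right) = 12 - 3 x$)
$\left(4 - 65\right) J{\left(y{\left(m{\left(5 \right)},-4 \right)},-10 \right)} = \left(4 - 65\right) \left(12 - -30\right) = \left(4 - 65\right) \left(12 + 30\right) = \left(-61\right) 42 = -2562$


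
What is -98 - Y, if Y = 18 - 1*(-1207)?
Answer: -1323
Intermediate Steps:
Y = 1225 (Y = 18 + 1207 = 1225)
-98 - Y = -98 - 1*1225 = -98 - 1225 = -1323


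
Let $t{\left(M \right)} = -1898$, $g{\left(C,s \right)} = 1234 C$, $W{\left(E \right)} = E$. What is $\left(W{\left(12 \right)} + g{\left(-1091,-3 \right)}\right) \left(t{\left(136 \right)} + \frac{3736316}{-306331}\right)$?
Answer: $\frac{787780350704228}{306331} \approx 2.5717 \cdot 10^{9}$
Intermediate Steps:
$\left(W{\left(12 \right)} + g{\left(-1091,-3 \right)}\right) \left(t{\left(136 \right)} + \frac{3736316}{-306331}\right) = \left(12 + 1234 \left(-1091\right)\right) \left(-1898 + \frac{3736316}{-306331}\right) = \left(12 - 1346294\right) \left(-1898 + 3736316 \left(- \frac{1}{306331}\right)\right) = - 1346282 \left(-1898 - \frac{3736316}{306331}\right) = \left(-1346282\right) \left(- \frac{585152554}{306331}\right) = \frac{787780350704228}{306331}$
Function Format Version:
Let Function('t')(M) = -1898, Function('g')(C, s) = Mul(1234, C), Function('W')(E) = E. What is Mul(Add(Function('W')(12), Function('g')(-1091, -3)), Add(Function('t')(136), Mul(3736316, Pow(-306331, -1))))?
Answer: Rational(787780350704228, 306331) ≈ 2.5717e+9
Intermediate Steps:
Mul(Add(Function('W')(12), Function('g')(-1091, -3)), Add(Function('t')(136), Mul(3736316, Pow(-306331, -1)))) = Mul(Add(12, Mul(1234, -1091)), Add(-1898, Mul(3736316, Pow(-306331, -1)))) = Mul(Add(12, -1346294), Add(-1898, Mul(3736316, Rational(-1, 306331)))) = Mul(-1346282, Add(-1898, Rational(-3736316, 306331))) = Mul(-1346282, Rational(-585152554, 306331)) = Rational(787780350704228, 306331)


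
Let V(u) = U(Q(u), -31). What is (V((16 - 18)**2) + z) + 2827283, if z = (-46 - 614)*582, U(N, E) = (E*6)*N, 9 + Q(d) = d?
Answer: 2444093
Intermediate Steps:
Q(d) = -9 + d
U(N, E) = 6*E*N (U(N, E) = (6*E)*N = 6*E*N)
V(u) = 1674 - 186*u (V(u) = 6*(-31)*(-9 + u) = 1674 - 186*u)
z = -384120 (z = -660*582 = -384120)
(V((16 - 18)**2) + z) + 2827283 = ((1674 - 186*(16 - 18)**2) - 384120) + 2827283 = ((1674 - 186*(-2)**2) - 384120) + 2827283 = ((1674 - 186*4) - 384120) + 2827283 = ((1674 - 744) - 384120) + 2827283 = (930 - 384120) + 2827283 = -383190 + 2827283 = 2444093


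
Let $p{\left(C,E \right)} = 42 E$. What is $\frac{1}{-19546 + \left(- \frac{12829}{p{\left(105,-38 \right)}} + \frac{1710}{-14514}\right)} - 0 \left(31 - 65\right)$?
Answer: $- \frac{3860724}{75431132813} \approx -5.1182 \cdot 10^{-5}$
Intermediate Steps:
$\frac{1}{-19546 + \left(- \frac{12829}{p{\left(105,-38 \right)}} + \frac{1710}{-14514}\right)} - 0 \left(31 - 65\right) = \frac{1}{-19546 + \left(- \frac{12829}{42 \left(-38\right)} + \frac{1710}{-14514}\right)} - 0 \left(31 - 65\right) = \frac{1}{-19546 - \left(\frac{285}{2419} + \frac{12829}{-1596}\right)} - 0 \left(-34\right) = \frac{1}{-19546 - - \frac{30578491}{3860724}} - 0 = \frac{1}{-19546 + \left(\frac{12829}{1596} - \frac{285}{2419}\right)} + 0 = \frac{1}{-19546 + \frac{30578491}{3860724}} + 0 = \frac{1}{- \frac{75431132813}{3860724}} + 0 = - \frac{3860724}{75431132813} + 0 = - \frac{3860724}{75431132813}$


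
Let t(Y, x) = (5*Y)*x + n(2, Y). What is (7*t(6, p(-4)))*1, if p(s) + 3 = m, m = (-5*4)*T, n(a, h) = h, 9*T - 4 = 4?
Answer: -12964/3 ≈ -4321.3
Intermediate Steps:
T = 8/9 (T = 4/9 + (⅑)*4 = 4/9 + 4/9 = 8/9 ≈ 0.88889)
m = -160/9 (m = -5*4*(8/9) = -20*8/9 = -160/9 ≈ -17.778)
p(s) = -187/9 (p(s) = -3 - 160/9 = -187/9)
t(Y, x) = Y + 5*Y*x (t(Y, x) = (5*Y)*x + Y = 5*Y*x + Y = Y + 5*Y*x)
(7*t(6, p(-4)))*1 = (7*(6*(1 + 5*(-187/9))))*1 = (7*(6*(1 - 935/9)))*1 = (7*(6*(-926/9)))*1 = (7*(-1852/3))*1 = -12964/3*1 = -12964/3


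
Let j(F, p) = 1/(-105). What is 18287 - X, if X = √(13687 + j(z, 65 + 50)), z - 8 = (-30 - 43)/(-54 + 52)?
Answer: 18287 - √150899070/105 ≈ 18170.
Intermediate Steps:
z = 89/2 (z = 8 + (-30 - 43)/(-54 + 52) = 8 - 73/(-2) = 8 - 73*(-½) = 8 + 73/2 = 89/2 ≈ 44.500)
j(F, p) = -1/105
X = √150899070/105 (X = √(13687 - 1/105) = √(1437134/105) = √150899070/105 ≈ 116.99)
18287 - X = 18287 - √150899070/105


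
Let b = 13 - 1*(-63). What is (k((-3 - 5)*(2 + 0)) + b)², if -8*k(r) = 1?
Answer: 368449/64 ≈ 5757.0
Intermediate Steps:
k(r) = -⅛ (k(r) = -⅛*1 = -⅛)
b = 76 (b = 13 + 63 = 76)
(k((-3 - 5)*(2 + 0)) + b)² = (-⅛ + 76)² = (607/8)² = 368449/64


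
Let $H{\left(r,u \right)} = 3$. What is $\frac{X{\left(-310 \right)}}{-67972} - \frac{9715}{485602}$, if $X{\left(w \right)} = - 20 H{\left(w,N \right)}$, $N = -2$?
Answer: $- \frac{157802965}{8251834786} \approx -0.019123$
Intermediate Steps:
$X{\left(w \right)} = -60$ ($X{\left(w \right)} = \left(-20\right) 3 = -60$)
$\frac{X{\left(-310 \right)}}{-67972} - \frac{9715}{485602} = - \frac{60}{-67972} - \frac{9715}{485602} = \left(-60\right) \left(- \frac{1}{67972}\right) - \frac{9715}{485602} = \frac{15}{16993} - \frac{9715}{485602} = - \frac{157802965}{8251834786}$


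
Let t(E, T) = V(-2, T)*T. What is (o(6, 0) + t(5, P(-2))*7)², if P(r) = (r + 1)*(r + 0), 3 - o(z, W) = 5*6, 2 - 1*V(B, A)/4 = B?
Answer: 38809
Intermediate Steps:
V(B, A) = 8 - 4*B
o(z, W) = -27 (o(z, W) = 3 - 5*6 = 3 - 1*30 = 3 - 30 = -27)
P(r) = r*(1 + r) (P(r) = (1 + r)*r = r*(1 + r))
t(E, T) = 16*T (t(E, T) = (8 - 4*(-2))*T = (8 + 8)*T = 16*T)
(o(6, 0) + t(5, P(-2))*7)² = (-27 + (16*(-2*(1 - 2)))*7)² = (-27 + (16*(-2*(-1)))*7)² = (-27 + (16*2)*7)² = (-27 + 32*7)² = (-27 + 224)² = 197² = 38809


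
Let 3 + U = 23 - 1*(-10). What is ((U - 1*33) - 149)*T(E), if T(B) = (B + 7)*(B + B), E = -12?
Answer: -18240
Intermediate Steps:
U = 30 (U = -3 + (23 - 1*(-10)) = -3 + (23 + 10) = -3 + 33 = 30)
T(B) = 2*B*(7 + B) (T(B) = (7 + B)*(2*B) = 2*B*(7 + B))
((U - 1*33) - 149)*T(E) = ((30 - 1*33) - 149)*(2*(-12)*(7 - 12)) = ((30 - 33) - 149)*(2*(-12)*(-5)) = (-3 - 149)*120 = -152*120 = -18240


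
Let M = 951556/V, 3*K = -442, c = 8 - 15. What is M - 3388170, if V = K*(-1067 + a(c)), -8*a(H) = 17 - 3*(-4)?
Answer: -2137778996126/630955 ≈ -3.3882e+6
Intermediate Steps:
c = -7
K = -442/3 (K = (⅓)*(-442) = -442/3 ≈ -147.33)
a(H) = -29/8 (a(H) = -(17 - 3*(-4))/8 = -(17 + 12)/8 = -⅛*29 = -29/8)
V = 630955/4 (V = -442*(-1067 - 29/8)/3 = -442/3*(-8565/8) = 630955/4 ≈ 1.5774e+5)
M = 3806224/630955 (M = 951556/(630955/4) = 951556*(4/630955) = 3806224/630955 ≈ 6.0325)
M - 3388170 = 3806224/630955 - 3388170 = -2137778996126/630955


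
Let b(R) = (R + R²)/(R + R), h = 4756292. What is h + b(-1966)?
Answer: 9510619/2 ≈ 4.7553e+6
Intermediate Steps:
b(R) = (R + R²)/(2*R) (b(R) = (R + R²)/((2*R)) = (R + R²)*(1/(2*R)) = (R + R²)/(2*R))
h + b(-1966) = 4756292 + (½ + (½)*(-1966)) = 4756292 + (½ - 983) = 4756292 - 1965/2 = 9510619/2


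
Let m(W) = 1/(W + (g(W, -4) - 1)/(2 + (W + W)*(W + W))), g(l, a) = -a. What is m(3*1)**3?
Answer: 54872/1601613 ≈ 0.034260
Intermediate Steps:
m(W) = 1/(W + 3/(2 + 4*W**2)) (m(W) = 1/(W + (-1*(-4) - 1)/(2 + (W + W)*(W + W))) = 1/(W + (4 - 1)/(2 + (2*W)*(2*W))) = 1/(W + 3/(2 + 4*W**2)))
m(3*1)**3 = (2*(1 + 2*(3*1)**2)/(3 + 2*(3*1) + 4*(3*1)**3))**3 = (2*(1 + 2*3**2)/(3 + 2*3 + 4*3**3))**3 = (2*(1 + 2*9)/(3 + 6 + 4*27))**3 = (2*(1 + 18)/(3 + 6 + 108))**3 = (2*19/117)**3 = (2*(1/117)*19)**3 = (38/117)**3 = 54872/1601613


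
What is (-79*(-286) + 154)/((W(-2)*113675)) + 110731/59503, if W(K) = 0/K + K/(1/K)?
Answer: 12925739986/6764003525 ≈ 1.9110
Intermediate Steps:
W(K) = K² (W(K) = 0 + K*K = 0 + K² = K²)
(-79*(-286) + 154)/((W(-2)*113675)) + 110731/59503 = (-79*(-286) + 154)/(((-2)²*113675)) + 110731/59503 = (22594 + 154)/((4*113675)) + 110731*(1/59503) = 22748/454700 + 110731/59503 = 22748*(1/454700) + 110731/59503 = 5687/113675 + 110731/59503 = 12925739986/6764003525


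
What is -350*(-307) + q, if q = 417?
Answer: 107867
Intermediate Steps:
-350*(-307) + q = -350*(-307) + 417 = 107450 + 417 = 107867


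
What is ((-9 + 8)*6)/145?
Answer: -6/145 ≈ -0.041379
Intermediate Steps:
((-9 + 8)*6)/145 = -1*6*(1/145) = -6*1/145 = -6/145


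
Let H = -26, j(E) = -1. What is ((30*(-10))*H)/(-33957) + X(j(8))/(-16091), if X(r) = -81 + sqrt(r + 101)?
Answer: -41032951/182134029 ≈ -0.22529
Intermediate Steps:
X(r) = -81 + sqrt(101 + r)
((30*(-10))*H)/(-33957) + X(j(8))/(-16091) = ((30*(-10))*(-26))/(-33957) + (-81 + sqrt(101 - 1))/(-16091) = -300*(-26)*(-1/33957) + (-81 + sqrt(100))*(-1/16091) = 7800*(-1/33957) + (-81 + 10)*(-1/16091) = -2600/11319 - 71*(-1/16091) = -2600/11319 + 71/16091 = -41032951/182134029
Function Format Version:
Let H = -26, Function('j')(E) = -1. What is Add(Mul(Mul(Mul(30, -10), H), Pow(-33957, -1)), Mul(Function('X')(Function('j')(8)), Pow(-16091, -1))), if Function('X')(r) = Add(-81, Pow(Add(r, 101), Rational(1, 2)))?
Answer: Rational(-41032951, 182134029) ≈ -0.22529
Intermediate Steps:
Function('X')(r) = Add(-81, Pow(Add(101, r), Rational(1, 2)))
Add(Mul(Mul(Mul(30, -10), H), Pow(-33957, -1)), Mul(Function('X')(Function('j')(8)), Pow(-16091, -1))) = Add(Mul(Mul(Mul(30, -10), -26), Pow(-33957, -1)), Mul(Add(-81, Pow(Add(101, -1), Rational(1, 2))), Pow(-16091, -1))) = Add(Mul(Mul(-300, -26), Rational(-1, 33957)), Mul(Add(-81, Pow(100, Rational(1, 2))), Rational(-1, 16091))) = Add(Mul(7800, Rational(-1, 33957)), Mul(Add(-81, 10), Rational(-1, 16091))) = Add(Rational(-2600, 11319), Mul(-71, Rational(-1, 16091))) = Add(Rational(-2600, 11319), Rational(71, 16091)) = Rational(-41032951, 182134029)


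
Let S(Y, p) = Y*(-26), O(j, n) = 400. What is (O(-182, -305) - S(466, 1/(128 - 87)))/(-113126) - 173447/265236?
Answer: -11470529549/15002543868 ≈ -0.76457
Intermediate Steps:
S(Y, p) = -26*Y
(O(-182, -305) - S(466, 1/(128 - 87)))/(-113126) - 173447/265236 = (400 - (-26)*466)/(-113126) - 173447/265236 = (400 - 1*(-12116))*(-1/113126) - 173447*1/265236 = (400 + 12116)*(-1/113126) - 173447/265236 = 12516*(-1/113126) - 173447/265236 = -6258/56563 - 173447/265236 = -11470529549/15002543868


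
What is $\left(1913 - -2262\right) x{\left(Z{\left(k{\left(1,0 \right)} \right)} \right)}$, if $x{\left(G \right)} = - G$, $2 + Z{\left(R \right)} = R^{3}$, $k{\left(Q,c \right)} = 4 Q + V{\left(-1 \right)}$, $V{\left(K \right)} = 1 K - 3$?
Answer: $8350$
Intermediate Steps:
$V{\left(K \right)} = -3 + K$ ($V{\left(K \right)} = K - 3 = -3 + K$)
$k{\left(Q,c \right)} = -4 + 4 Q$ ($k{\left(Q,c \right)} = 4 Q - 4 = -4 + 4 Q$)
$Z{\left(R \right)} = -2 + R^{3}$
$\left(1913 - -2262\right) x{\left(Z{\left(k{\left(1,0 \right)} \right)} \right)} = \left(1913 - -2262\right) \left(- (-2 + \left(-4 + 4 \cdot 1\right)^{3})\right) = \left(1913 + 2262\right) \left(- (-2 + \left(-4 + 4\right)^{3})\right) = 4175 \left(- (-2 + 0^{3})\right) = 4175 \left(- (-2 + 0)\right) = 4175 \left(\left(-1\right) \left(-2\right)\right) = 4175 \cdot 2 = 8350$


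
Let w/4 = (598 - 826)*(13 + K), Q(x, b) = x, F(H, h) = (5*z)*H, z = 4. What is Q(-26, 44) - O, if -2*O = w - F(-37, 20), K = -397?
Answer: 175448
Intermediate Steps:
F(H, h) = 20*H (F(H, h) = (5*4)*H = 20*H)
w = 350208 (w = 4*((598 - 826)*(13 - 397)) = 4*(-228*(-384)) = 4*87552 = 350208)
O = -175474 (O = -(350208 - 20*(-37))/2 = -(350208 - 1*(-740))/2 = -(350208 + 740)/2 = -½*350948 = -175474)
Q(-26, 44) - O = -26 - 1*(-175474) = -26 + 175474 = 175448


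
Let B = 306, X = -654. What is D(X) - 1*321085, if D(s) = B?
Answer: -320779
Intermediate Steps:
D(s) = 306
D(X) - 1*321085 = 306 - 1*321085 = 306 - 321085 = -320779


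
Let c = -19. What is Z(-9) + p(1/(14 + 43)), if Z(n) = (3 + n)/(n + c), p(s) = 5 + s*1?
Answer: 4175/798 ≈ 5.2318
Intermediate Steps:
p(s) = 5 + s
Z(n) = (3 + n)/(-19 + n) (Z(n) = (3 + n)/(n - 19) = (3 + n)/(-19 + n))
Z(-9) + p(1/(14 + 43)) = (3 - 9)/(-19 - 9) + (5 + 1/(14 + 43)) = -6/(-28) + (5 + 1/57) = -1/28*(-6) + (5 + 1/57) = 3/14 + 286/57 = 4175/798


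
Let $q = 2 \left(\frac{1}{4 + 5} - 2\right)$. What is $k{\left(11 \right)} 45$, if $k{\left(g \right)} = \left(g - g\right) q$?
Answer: $0$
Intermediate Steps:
$q = - \frac{34}{9}$ ($q = 2 \left(\frac{1}{9} - 2\right) = 2 \left(- \frac{17}{9}\right) = - \frac{34}{9} \approx -3.7778$)
$k{\left(g \right)} = 0$ ($k{\left(g \right)} = \left(g - g\right) \left(- \frac{34}{9}\right) = 0 \left(- \frac{34}{9}\right) = 0$)
$k{\left(11 \right)} 45 = 0 \cdot 45 = 0$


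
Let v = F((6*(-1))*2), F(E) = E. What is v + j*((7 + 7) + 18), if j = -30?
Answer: -972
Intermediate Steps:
v = -12 (v = (6*(-1))*2 = -6*2 = -12)
v + j*((7 + 7) + 18) = -12 - 30*((7 + 7) + 18) = -12 - 30*(14 + 18) = -12 - 30*32 = -12 - 960 = -972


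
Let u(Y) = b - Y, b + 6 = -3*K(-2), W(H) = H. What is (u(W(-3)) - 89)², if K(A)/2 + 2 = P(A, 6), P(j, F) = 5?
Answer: 12100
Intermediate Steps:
K(A) = 6 (K(A) = -4 + 2*5 = -4 + 10 = 6)
b = -24 (b = -6 - 3*6 = -6 - 18 = -24)
u(Y) = -24 - Y
(u(W(-3)) - 89)² = ((-24 - 1*(-3)) - 89)² = ((-24 + 3) - 89)² = (-21 - 89)² = (-110)² = 12100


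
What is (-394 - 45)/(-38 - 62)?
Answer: 439/100 ≈ 4.3900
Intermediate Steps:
(-394 - 45)/(-38 - 62) = -439/(-100) = -439*(-1/100) = 439/100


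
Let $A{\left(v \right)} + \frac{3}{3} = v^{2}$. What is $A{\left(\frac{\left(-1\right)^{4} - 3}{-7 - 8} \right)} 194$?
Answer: $- \frac{42874}{225} \approx -190.55$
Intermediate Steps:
$A{\left(v \right)} = -1 + v^{2}$
$A{\left(\frac{\left(-1\right)^{4} - 3}{-7 - 8} \right)} 194 = \left(-1 + \left(\frac{\left(-1\right)^{4} - 3}{-7 - 8}\right)^{2}\right) 194 = \left(-1 + \left(\frac{1 - 3}{-15}\right)^{2}\right) 194 = \left(-1 + \left(\left(-2\right) \left(- \frac{1}{15}\right)\right)^{2}\right) 194 = \left(-1 + \left(\frac{2}{15}\right)^{2}\right) 194 = \left(-1 + \frac{4}{225}\right) 194 = \left(- \frac{221}{225}\right) 194 = - \frac{42874}{225}$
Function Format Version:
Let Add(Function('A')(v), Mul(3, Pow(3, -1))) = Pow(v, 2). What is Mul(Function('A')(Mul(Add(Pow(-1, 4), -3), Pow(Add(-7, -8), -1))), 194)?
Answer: Rational(-42874, 225) ≈ -190.55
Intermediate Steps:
Function('A')(v) = Add(-1, Pow(v, 2))
Mul(Function('A')(Mul(Add(Pow(-1, 4), -3), Pow(Add(-7, -8), -1))), 194) = Mul(Add(-1, Pow(Mul(Add(Pow(-1, 4), -3), Pow(Add(-7, -8), -1)), 2)), 194) = Mul(Add(-1, Pow(Mul(Add(1, -3), Pow(-15, -1)), 2)), 194) = Mul(Add(-1, Pow(Mul(-2, Rational(-1, 15)), 2)), 194) = Mul(Add(-1, Pow(Rational(2, 15), 2)), 194) = Mul(Add(-1, Rational(4, 225)), 194) = Mul(Rational(-221, 225), 194) = Rational(-42874, 225)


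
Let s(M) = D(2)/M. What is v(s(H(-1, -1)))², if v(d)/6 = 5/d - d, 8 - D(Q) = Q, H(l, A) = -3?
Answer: 9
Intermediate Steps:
D(Q) = 8 - Q
s(M) = 6/M (s(M) = (8 - 1*2)/M = (8 - 2)/M = 6/M)
v(d) = -6*d + 30/d (v(d) = 6*(5/d - d) = 6*(-d + 5/d) = -6*d + 30/d)
v(s(H(-1, -1)))² = (-36/(-3) + 30/((6/(-3))))² = (-36*(-1)/3 + 30/((6*(-⅓))))² = (-6*(-2) + 30/(-2))² = (12 + 30*(-½))² = (12 - 15)² = (-3)² = 9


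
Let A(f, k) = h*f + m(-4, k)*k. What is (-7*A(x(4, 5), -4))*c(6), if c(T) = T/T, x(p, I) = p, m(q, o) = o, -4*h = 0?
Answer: -112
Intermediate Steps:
h = 0 (h = -¼*0 = 0)
c(T) = 1
A(f, k) = k² (A(f, k) = 0*f + k*k = 0 + k² = k²)
(-7*A(x(4, 5), -4))*c(6) = -7*(-4)²*1 = -7*16*1 = -112*1 = -112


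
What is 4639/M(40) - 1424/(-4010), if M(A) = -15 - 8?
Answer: -9284819/46115 ≈ -201.34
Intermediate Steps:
M(A) = -23
4639/M(40) - 1424/(-4010) = 4639/(-23) - 1424/(-4010) = 4639*(-1/23) - 1424*(-1/4010) = -4639/23 + 712/2005 = -9284819/46115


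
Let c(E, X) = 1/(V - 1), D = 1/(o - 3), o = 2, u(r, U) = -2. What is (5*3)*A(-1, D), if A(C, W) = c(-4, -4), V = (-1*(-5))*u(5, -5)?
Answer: -15/11 ≈ -1.3636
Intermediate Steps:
D = -1 (D = 1/(2 - 3) = 1/(-1) = -1)
V = -10 (V = -1*(-5)*(-2) = 5*(-2) = -10)
c(E, X) = -1/11 (c(E, X) = 1/(-10 - 1) = 1/(-11) = -1/11)
A(C, W) = -1/11
(5*3)*A(-1, D) = (5*3)*(-1/11) = 15*(-1/11) = -15/11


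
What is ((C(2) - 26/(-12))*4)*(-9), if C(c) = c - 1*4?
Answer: -6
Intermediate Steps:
C(c) = -4 + c (C(c) = c - 4 = -4 + c)
((C(2) - 26/(-12))*4)*(-9) = (((-4 + 2) - 26/(-12))*4)*(-9) = ((-2 - 26*(-1/12))*4)*(-9) = ((-2 + 13/6)*4)*(-9) = ((1/6)*4)*(-9) = (2/3)*(-9) = -6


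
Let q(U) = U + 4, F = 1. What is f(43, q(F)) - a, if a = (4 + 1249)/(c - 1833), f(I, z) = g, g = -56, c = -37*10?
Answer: -122115/2203 ≈ -55.431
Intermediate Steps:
c = -370
q(U) = 4 + U
f(I, z) = -56
a = -1253/2203 (a = (4 + 1249)/(-370 - 1833) = 1253/(-2203) = 1253*(-1/2203) = -1253/2203 ≈ -0.56877)
f(43, q(F)) - a = -56 - 1*(-1253/2203) = -56 + 1253/2203 = -122115/2203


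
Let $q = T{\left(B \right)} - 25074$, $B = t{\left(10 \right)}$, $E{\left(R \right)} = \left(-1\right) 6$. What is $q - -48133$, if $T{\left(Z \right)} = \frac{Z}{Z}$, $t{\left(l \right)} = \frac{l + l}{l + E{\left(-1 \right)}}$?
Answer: $23060$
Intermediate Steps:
$E{\left(R \right)} = -6$
$t{\left(l \right)} = \frac{2 l}{-6 + l}$ ($t{\left(l \right)} = \frac{l + l}{l - 6} = \frac{2 l}{-6 + l}$)
$B = 5$ ($B = 2 \cdot 10 \frac{1}{-6 + 10} = 2 \cdot 10 \cdot \frac{1}{4} = 5$)
$T{\left(Z \right)} = 1$
$q = -25073$ ($q = 1 - 25074 = -25073$)
$q - -48133 = -25073 - -48133 = -25073 + 48133 = 23060$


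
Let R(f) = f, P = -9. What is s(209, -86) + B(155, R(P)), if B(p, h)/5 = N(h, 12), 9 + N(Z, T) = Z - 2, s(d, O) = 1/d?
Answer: -20899/209 ≈ -99.995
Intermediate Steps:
N(Z, T) = -11 + Z (N(Z, T) = -9 + (Z - 2) = -9 + (-2 + Z) = -11 + Z)
B(p, h) = -55 + 5*h (B(p, h) = 5*(-11 + h) = -55 + 5*h)
s(209, -86) + B(155, R(P)) = 1/209 + (-55 + 5*(-9)) = 1/209 + (-55 - 45) = 1/209 - 100 = -20899/209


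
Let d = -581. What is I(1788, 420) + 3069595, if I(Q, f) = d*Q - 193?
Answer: 2030574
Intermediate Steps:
I(Q, f) = -193 - 581*Q (I(Q, f) = -581*Q - 193 = -193 - 581*Q)
I(1788, 420) + 3069595 = (-193 - 581*1788) + 3069595 = (-193 - 1038828) + 3069595 = -1039021 + 3069595 = 2030574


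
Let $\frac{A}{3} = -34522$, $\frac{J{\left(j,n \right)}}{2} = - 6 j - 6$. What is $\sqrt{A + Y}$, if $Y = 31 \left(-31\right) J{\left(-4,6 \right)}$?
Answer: $i \sqrt{138162} \approx 371.7 i$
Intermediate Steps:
$J{\left(j,n \right)} = -12 - 12 j$ ($J{\left(j,n \right)} = 2 \left(- 6 j - 6\right) = 2 \left(-6 - 6 j\right) = -12 - 12 j$)
$A = -103566$ ($A = 3 \left(-34522\right) = -103566$)
$Y = -34596$ ($Y = 31 \left(-31\right) \left(-12 - -48\right) = - 961 \left(-12 + 48\right) = \left(-961\right) 36 = -34596$)
$\sqrt{A + Y} = \sqrt{-103566 - 34596} = \sqrt{-138162} = i \sqrt{138162}$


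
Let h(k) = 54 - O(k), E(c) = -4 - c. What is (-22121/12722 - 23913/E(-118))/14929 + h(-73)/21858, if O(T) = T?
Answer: -329585728673/39438477072438 ≈ -0.0083570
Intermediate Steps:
h(k) = 54 - k
(-22121/12722 - 23913/E(-118))/14929 + h(-73)/21858 = (-22121/12722 - 23913/(-4 - 1*(-118)))/14929 + (54 - 1*(-73))/21858 = (-22121*1/12722 - 23913/(-4 + 118))*(1/14929) + (54 + 73)*(1/21858) = (-22121/12722 - 23913/114)*(1/14929) + 127*(1/21858) = (-22121/12722 - 23913*1/114)*(1/14929) + 127/21858 = (-22121/12722 - 7971/38)*(1/14929) + 127/21858 = -25561915/120859*1/14929 + 127/21858 = -25561915/1804304011 + 127/21858 = -329585728673/39438477072438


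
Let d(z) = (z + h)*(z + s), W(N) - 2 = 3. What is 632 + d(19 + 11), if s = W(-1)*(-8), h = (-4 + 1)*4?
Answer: 452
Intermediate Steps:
W(N) = 5 (W(N) = 2 + 3 = 5)
h = -12 (h = -3*4 = -12)
s = -40 (s = 5*(-8) = -40)
d(z) = (-40 + z)*(-12 + z) (d(z) = (z - 12)*(z - 40) = (-12 + z)*(-40 + z) = (-40 + z)*(-12 + z))
632 + d(19 + 11) = 632 + (480 + (19 + 11)² - 52*(19 + 11)) = 632 + (480 + 30² - 52*30) = 632 + (480 + 900 - 1560) = 632 - 180 = 452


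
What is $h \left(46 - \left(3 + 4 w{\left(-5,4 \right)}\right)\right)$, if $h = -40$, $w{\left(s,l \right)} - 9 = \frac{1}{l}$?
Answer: $-240$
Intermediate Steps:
$w{\left(s,l \right)} = 9 + \frac{1}{l}$
$h \left(46 - \left(3 + 4 w{\left(-5,4 \right)}\right)\right) = - 40 \left(46 - \left(3 + 4 \left(9 + \frac{1}{4}\right)\right)\right) = - 40 \left(46 - 40\right) = \left(-40\right) 6 = -240$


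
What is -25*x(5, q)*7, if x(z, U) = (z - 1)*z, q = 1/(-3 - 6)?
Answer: -3500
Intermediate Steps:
q = -1/9 (q = 1/(-9) = -1/9 ≈ -0.11111)
x(z, U) = z*(-1 + z) (x(z, U) = (-1 + z)*z = z*(-1 + z))
-25*x(5, q)*7 = -125*(-1 + 5)*7 = -125*4*7 = -25*20*7 = -500*7 = -3500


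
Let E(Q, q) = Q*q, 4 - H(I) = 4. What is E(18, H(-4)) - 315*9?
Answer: -2835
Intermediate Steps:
H(I) = 0 (H(I) = 4 - 1*4 = 4 - 4 = 0)
E(18, H(-4)) - 315*9 = 18*0 - 315*9 = 0 - 2835 = -2835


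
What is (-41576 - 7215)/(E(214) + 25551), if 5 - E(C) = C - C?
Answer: -48791/25556 ≈ -1.9092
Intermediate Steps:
E(C) = 5 (E(C) = 5 - (C - C) = 5 - 1*0 = 5 + 0 = 5)
(-41576 - 7215)/(E(214) + 25551) = (-41576 - 7215)/(5 + 25551) = -48791/25556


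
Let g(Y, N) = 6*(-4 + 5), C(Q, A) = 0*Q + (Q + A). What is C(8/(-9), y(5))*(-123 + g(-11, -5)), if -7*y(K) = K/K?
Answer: 845/7 ≈ 120.71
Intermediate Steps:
y(K) = -1/7 (y(K) = -K/(7*K) = -1/7*1 = -1/7)
C(Q, A) = A + Q (C(Q, A) = 0 + (A + Q) = A + Q)
g(Y, N) = 6 (g(Y, N) = 6*1 = 6)
C(8/(-9), y(5))*(-123 + g(-11, -5)) = (-1/7 + 8/(-9))*(-123 + 6) = (-1/7 + 8*(-1/9))*(-117) = (-1/7 - 8/9)*(-117) = -65/63*(-117) = 845/7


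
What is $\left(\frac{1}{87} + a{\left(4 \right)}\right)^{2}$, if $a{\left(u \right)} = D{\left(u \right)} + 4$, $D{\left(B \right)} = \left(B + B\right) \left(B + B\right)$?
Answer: $\frac{35010889}{7569} \approx 4625.6$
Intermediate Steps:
$D{\left(B \right)} = 4 B^{2}$ ($D{\left(B \right)} = 2 B 2 B = 4 B^{2}$)
$a{\left(u \right)} = 4 + 4 u^{2}$ ($a{\left(u \right)} = 4 u^{2} + 4 = 4 + 4 u^{2}$)
$\left(\frac{1}{87} + a{\left(4 \right)}\right)^{2} = \left(\frac{1}{87} + \left(4 + 4 \cdot 4^{2}\right)\right)^{2} = \left(\frac{1}{87} + \left(4 + 4 \cdot 16\right)\right)^{2} = \left(\frac{1}{87} + \left(4 + 64\right)\right)^{2} = \left(\frac{1}{87} + 68\right)^{2} = \left(\frac{5917}{87}\right)^{2} = \frac{35010889}{7569}$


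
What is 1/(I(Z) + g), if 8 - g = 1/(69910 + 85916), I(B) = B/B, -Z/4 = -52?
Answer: 155826/1402433 ≈ 0.11111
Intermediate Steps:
Z = 208 (Z = -4*(-52) = 208)
I(B) = 1
g = 1246607/155826 (g = 8 - 1/(69910 + 85916) = 8 - 1/155826 = 1246607/155826 ≈ 8.0000)
1/(I(Z) + g) = 1/(1 + 1246607/155826) = 1/(1402433/155826) = 155826/1402433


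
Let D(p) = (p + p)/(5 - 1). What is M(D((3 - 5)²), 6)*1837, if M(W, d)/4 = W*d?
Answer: 88176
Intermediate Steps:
D(p) = p/2 (D(p) = (2*p)/4 = (2*p)*(¼) = p/2)
M(W, d) = 4*W*d (M(W, d) = 4*(W*d) = 4*W*d)
M(D((3 - 5)²), 6)*1837 = (4*((3 - 5)²/2)*6)*1837 = (4*((½)*(-2)²)*6)*1837 = (4*((½)*4)*6)*1837 = (4*2*6)*1837 = 48*1837 = 88176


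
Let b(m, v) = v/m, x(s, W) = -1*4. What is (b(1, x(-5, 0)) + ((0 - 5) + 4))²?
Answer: 25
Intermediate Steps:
x(s, W) = -4
(b(1, x(-5, 0)) + ((0 - 5) + 4))² = (-4/1 + ((0 - 5) + 4))² = (-4*1 + (-5 + 4))² = (-4 - 1)² = (-5)² = 25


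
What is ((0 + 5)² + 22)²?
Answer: 2209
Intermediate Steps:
((0 + 5)² + 22)² = (5² + 22)² = (25 + 22)² = 47² = 2209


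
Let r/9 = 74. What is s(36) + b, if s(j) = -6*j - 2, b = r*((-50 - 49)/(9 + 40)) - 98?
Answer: -81418/49 ≈ -1661.6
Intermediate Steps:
r = 666 (r = 9*74 = 666)
b = -70736/49 (b = 666*((-50 - 49)/(9 + 40)) - 98 = 666*(-99/49) - 98 = -65934/49 - 98 = -70736/49 ≈ -1443.6)
s(j) = -2 - 6*j
s(36) + b = (-2 - 6*36) - 70736/49 = (-2 - 216) - 70736/49 = -218 - 70736/49 = -81418/49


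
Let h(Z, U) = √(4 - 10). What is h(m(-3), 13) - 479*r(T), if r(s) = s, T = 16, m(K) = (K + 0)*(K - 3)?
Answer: -7664 + I*√6 ≈ -7664.0 + 2.4495*I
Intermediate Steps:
m(K) = K*(-3 + K)
h(Z, U) = I*√6 (h(Z, U) = √(-6) = I*√6)
h(m(-3), 13) - 479*r(T) = I*√6 - 479*16 = I*√6 - 7664 = -7664 + I*√6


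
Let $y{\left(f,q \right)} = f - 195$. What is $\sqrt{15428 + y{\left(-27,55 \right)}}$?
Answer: $\sqrt{15206} \approx 123.31$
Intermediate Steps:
$y{\left(f,q \right)} = -195 + f$
$\sqrt{15428 + y{\left(-27,55 \right)}} = \sqrt{15428 - 222} = \sqrt{15206}$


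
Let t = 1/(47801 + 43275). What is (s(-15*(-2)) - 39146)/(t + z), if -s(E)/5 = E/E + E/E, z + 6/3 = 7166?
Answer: -3566171856/652468465 ≈ -5.4657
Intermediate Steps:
z = 7164 (z = -2 + 7166 = 7164)
t = 1/91076 ≈ 1.0980e-5
s(E) = -10 (s(E) = -5*(E/E + E/E) = -5*(1 + 1) = -5*2 = -10)
(s(-15*(-2)) - 39146)/(t + z) = (-10 - 39146)/(1/91076 + 7164) = -39156/652468465/91076 = -39156*91076/652468465 = -3566171856/652468465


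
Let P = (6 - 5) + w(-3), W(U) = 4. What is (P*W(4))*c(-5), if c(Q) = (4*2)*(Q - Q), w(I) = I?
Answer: 0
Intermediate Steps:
P = -2 (P = (6 - 5) - 3 = 1 - 3 = -2)
c(Q) = 0 (c(Q) = 8*0 = 0)
(P*W(4))*c(-5) = -2*4*0 = -8*0 = 0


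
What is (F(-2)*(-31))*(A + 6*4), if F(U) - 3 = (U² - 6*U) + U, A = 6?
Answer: -15810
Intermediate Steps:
F(U) = 3 + U² - 5*U (F(U) = 3 + ((U² - 6*U) + U) = 3 + (U² - 5*U) = 3 + U² - 5*U)
(F(-2)*(-31))*(A + 6*4) = ((3 + (-2)² - 5*(-2))*(-31))*(6 + 6*4) = ((3 + 4 + 10)*(-31))*(6 + 24) = (17*(-31))*30 = -527*30 = -15810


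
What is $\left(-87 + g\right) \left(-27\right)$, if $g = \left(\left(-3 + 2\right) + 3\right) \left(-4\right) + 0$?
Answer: $2565$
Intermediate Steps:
$g = -8$ ($g = \left(-1 + 3\right) \left(-4\right) + 0 = 2 \left(-4\right) + 0 = -8 + 0 = -8$)
$\left(-87 + g\right) \left(-27\right) = \left(-87 - 8\right) \left(-27\right) = \left(-95\right) \left(-27\right) = 2565$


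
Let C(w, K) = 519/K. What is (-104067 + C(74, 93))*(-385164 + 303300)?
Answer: 264085405056/31 ≈ 8.5189e+9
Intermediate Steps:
(-104067 + C(74, 93))*(-385164 + 303300) = (-104067 + 519/93)*(-385164 + 303300) = (-104067 + 519*(1/93))*(-81864) = (-104067 + 173/31)*(-81864) = -3225904/31*(-81864) = 264085405056/31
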